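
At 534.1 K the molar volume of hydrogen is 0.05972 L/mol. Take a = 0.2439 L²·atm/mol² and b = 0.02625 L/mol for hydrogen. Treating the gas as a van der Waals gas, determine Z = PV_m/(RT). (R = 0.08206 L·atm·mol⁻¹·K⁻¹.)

Z ≈ 1.691

P = RT/(V_m − b) − a/V_m² = (0.08206)(534.1)/(0.05972 − 0.02625) − 0.2439/(0.05972)²
  = 43.828/0.033470 − 68.387 = 1309.5 − 68.387 = 1241.1 atm
Z = PV_m/(RT) = (1241.1)(0.05972)/((0.08206)(534.1)) = 74.118/43.828 = 1.691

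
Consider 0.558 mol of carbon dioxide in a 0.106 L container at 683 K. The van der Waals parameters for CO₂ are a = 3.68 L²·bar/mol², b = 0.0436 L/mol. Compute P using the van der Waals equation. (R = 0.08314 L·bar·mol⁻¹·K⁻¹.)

P ≈ 286.0 bar

P = nRT/(V − nb) − a n²/V²
nRT/(V − nb) = (0.558)(0.08314)(683)/(0.106 − 0.558×0.0436) = 31.686/0.081671 = 387.97 bar
a n²/V² = (3.68)(0.558)²/(0.106)² = 101.98 bar
P = 387.97 − 101.98 = 286.0 bar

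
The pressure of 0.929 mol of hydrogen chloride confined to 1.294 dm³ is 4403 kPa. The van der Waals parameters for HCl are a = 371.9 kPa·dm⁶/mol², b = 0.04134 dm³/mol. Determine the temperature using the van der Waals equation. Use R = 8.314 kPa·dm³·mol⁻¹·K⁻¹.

T = (P + a n²/V²)(V − nb)/(nR)
P + a n²/V² = 4403 + (371.9)(0.929)²/(1.294)² = 4594.7 kPa
V − nb = 1.294 − (0.929)(0.04134) = 1.2556 dm³
T = (4594.7)(1.2556)/((0.929)(8.314)) = 746.9 K

T ≈ 746.9 K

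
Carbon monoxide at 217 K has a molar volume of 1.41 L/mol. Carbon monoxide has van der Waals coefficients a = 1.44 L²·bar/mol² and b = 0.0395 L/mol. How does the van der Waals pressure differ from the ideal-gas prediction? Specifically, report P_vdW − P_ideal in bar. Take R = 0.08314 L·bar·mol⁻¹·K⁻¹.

ΔP ≈ -0.356 bar

Ideal: P_ideal = RT/V_m = (0.08314)(217)/1.41 = 12.7953 bar
vdW: P = RT/(V_m − b) − a/V_m² = 18.0414/1.37050 − 1.44/1.98810 = 13.1641 − 0.724310 = 12.4398 bar
ΔP = 12.4398 − 12.7953 = -0.356 bar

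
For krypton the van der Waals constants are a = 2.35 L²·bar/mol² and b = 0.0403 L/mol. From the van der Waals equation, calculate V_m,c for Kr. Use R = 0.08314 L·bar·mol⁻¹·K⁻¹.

For a van der Waals gas, V_m,c = 3b.
V_m,c = 3×0.0403 = 0.1209 L/mol

V_m,c ≈ 0.1209 L/mol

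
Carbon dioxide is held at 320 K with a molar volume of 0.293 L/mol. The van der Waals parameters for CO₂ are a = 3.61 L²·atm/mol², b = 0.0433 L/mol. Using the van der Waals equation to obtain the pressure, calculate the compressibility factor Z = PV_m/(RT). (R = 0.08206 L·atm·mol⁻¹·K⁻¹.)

P = RT/(V_m − b) − a/V_m² = (0.08206)(320)/(0.293 − 0.0433) − 3.61/(0.293)²
  = 26.259/0.24970 − 42.051 = 105.16 − 42.051 = 63.11 atm
Z = PV_m/(RT) = (63.11)(0.293)/((0.08206)(320)) = 18.491/26.259 = 0.7042

Z ≈ 0.7042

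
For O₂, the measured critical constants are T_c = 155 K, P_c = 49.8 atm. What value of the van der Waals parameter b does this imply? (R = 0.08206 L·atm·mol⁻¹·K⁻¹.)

From T_c = 8a/(27Rb) and P_c = a/(27b²): b = R T_c/(8 P_c).
b = (0.08206)(155)/(8×49.8) = 12.719/398.40 = 0.03193 L/mol

b ≈ 0.03193 L/mol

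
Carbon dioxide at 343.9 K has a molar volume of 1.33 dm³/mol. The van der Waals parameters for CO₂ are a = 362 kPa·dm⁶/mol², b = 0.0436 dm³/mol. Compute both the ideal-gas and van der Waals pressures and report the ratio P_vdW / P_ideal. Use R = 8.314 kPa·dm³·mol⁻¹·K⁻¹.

P_vdW / P_ideal ≈ 0.9387

Ideal: P_ideal = RT/V_m = (8.314)(343.9)/1.33 = 2149.76 kPa
vdW: P = RT/(V_m − b) − a/V_m² = 2859.18/1.28640 − 362/1.76890 = 2222.62 − 204.647 = 2017.97 kPa
Ratio = 2017.97/2149.76 = 0.9387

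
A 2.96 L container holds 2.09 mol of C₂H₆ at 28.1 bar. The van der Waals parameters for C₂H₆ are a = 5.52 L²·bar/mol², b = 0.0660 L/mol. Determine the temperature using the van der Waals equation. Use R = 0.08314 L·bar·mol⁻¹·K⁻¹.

T ≈ 501.1 K

T = (P + a n²/V²)(V − nb)/(nR)
P + a n²/V² = 28.1 + (5.52)(2.09)²/(2.96)² = 30.852 bar
V − nb = 2.96 − (2.09)(0.0660) = 2.8221 L
T = (30.852)(2.8221)/((2.09)(0.08314)) = 501.1 K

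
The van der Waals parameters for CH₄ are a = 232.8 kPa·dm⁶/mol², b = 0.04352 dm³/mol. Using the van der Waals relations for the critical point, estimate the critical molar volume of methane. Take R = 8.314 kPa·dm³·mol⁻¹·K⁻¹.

For a van der Waals gas, V_m,c = 3b.
V_m,c = 3×0.04352 = 0.1306 dm³/mol

V_m,c ≈ 0.1306 dm³/mol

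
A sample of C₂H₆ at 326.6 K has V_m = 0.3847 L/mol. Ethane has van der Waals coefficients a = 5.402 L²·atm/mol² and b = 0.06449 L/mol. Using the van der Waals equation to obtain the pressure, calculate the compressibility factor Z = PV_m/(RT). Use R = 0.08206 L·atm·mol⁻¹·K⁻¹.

Z ≈ 0.6775

P = RT/(V_m − b) − a/V_m² = (0.08206)(326.6)/(0.3847 − 0.06449) − 5.402/(0.3847)²
  = 26.801/0.32021 − 36.501 = 83.698 − 36.501 = 47.197 atm
Z = PV_m/(RT) = (47.197)(0.3847)/((0.08206)(326.6)) = 18.157/26.801 = 0.6775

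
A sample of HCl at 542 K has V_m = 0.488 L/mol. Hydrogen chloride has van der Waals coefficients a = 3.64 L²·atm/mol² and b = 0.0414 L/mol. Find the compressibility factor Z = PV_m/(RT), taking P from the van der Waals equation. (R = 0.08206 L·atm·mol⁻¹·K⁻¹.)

Z ≈ 0.9250

P = RT/(V_m − b) − a/V_m² = (0.08206)(542)/(0.488 − 0.0414) − 3.64/(0.488)²
  = 44.477/0.44660 − 15.285 = 99.590 − 15.285 = 84.305 atm
Z = PV_m/(RT) = (84.305)(0.488)/((0.08206)(542)) = 41.141/44.477 = 0.9250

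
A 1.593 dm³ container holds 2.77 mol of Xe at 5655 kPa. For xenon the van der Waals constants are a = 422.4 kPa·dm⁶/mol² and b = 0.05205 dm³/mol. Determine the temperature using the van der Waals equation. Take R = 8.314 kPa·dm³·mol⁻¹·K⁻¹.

T ≈ 436.1 K

T = (P + a n²/V²)(V − nb)/(nR)
P + a n²/V² = 5655 + (422.4)(2.77)²/(1.593)² = 6932.2 kPa
V − nb = 1.593 − (2.77)(0.05205) = 1.4488 dm³
T = (6932.2)(1.4488)/((2.77)(8.314)) = 436.1 K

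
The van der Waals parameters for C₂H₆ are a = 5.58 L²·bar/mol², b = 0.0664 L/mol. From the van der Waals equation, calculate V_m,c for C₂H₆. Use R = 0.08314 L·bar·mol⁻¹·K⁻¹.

For a van der Waals gas, V_m,c = 3b.
V_m,c = 3×0.0664 = 0.1992 L/mol

V_m,c ≈ 0.1992 L/mol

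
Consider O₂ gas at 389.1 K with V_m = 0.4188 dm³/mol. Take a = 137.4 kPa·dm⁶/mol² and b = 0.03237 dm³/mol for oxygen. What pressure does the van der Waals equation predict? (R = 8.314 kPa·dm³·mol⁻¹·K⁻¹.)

P = RT/(V_m − b) − a/V_m²
RT/(V_m − b) = (8.314)(389.1)/(0.4188 − 0.03237) = 3235.0/0.38643 = 8371.5 kPa
a/V_m² = 137.4/(0.4188)² = 783.38 kPa
P = 8371.5 − 783.38 = 7588 kPa

P ≈ 7588 kPa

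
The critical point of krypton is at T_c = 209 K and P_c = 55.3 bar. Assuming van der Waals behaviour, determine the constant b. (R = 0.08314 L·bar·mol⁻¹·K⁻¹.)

From T_c = 8a/(27Rb) and P_c = a/(27b²): b = R T_c/(8 P_c).
b = (0.08314)(209)/(8×55.3) = 17.376/442.40 = 0.03928 L/mol

b ≈ 0.03928 L/mol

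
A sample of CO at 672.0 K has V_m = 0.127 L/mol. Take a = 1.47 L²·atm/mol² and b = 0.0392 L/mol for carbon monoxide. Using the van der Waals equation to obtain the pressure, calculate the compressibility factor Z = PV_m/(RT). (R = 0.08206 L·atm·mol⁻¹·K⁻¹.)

P = RT/(V_m − b) − a/V_m² = (0.08206)(672.0)/(0.127 − 0.0392) − 1.47/(0.127)²
  = 55.144/0.087800 − 91.140 = 628.06 − 91.140 = 536.92 atm
Z = PV_m/(RT) = (536.92)(0.127)/((0.08206)(672.0)) = 68.189/55.144 = 1.237

Z ≈ 1.237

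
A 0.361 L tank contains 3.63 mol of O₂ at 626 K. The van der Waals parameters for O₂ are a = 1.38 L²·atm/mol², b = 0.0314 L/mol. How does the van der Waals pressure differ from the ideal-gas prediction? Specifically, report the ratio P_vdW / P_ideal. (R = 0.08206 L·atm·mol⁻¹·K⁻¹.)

Ideal: P_ideal = nRT/V = (3.63)(0.08206)(626)/0.361 = 516.542 atm
vdW: P = nRT/(V − nb) − a n²/V² = 186.472/0.247018 − 18.1841/0.130321 = 754.892 − 139.533 = 615.359 atm
Ratio = 615.359/516.542 = 1.191

P_vdW / P_ideal ≈ 1.191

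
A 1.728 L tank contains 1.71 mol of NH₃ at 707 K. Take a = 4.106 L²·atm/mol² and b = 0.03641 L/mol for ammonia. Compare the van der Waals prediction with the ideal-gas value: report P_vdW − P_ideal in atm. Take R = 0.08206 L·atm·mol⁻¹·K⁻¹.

ΔP ≈ -1.875 atm

Ideal: P_ideal = nRT/V = (1.71)(0.08206)(707)/1.728 = 57.4121 atm
vdW: P = nRT/(V − nb) − a n²/V² = 99.2081/1.66574 − 12.0064/2.98598 = 59.5580 − 4.02092 = 55.5371 atm
ΔP = 55.5371 − 57.4121 = -1.875 atm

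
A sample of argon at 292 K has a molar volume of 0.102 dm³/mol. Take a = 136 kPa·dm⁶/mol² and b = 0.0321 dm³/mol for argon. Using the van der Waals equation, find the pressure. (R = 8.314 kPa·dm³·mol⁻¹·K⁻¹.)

P ≈ 21659 kPa

P = RT/(V_m − b) − a/V_m²
RT/(V_m − b) = (8.314)(292)/(0.102 − 0.0321) = 2427.7/0.069900 = 34731 kPa
a/V_m² = 136/(0.102)² = 13072 kPa
P = 34731 − 13072 = 21659 kPa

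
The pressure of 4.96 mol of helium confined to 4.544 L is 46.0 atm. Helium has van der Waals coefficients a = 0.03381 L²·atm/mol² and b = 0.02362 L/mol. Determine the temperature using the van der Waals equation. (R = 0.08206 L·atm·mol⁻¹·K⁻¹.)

T ≈ 500.7 K

T = (P + a n²/V²)(V − nb)/(nR)
P + a n²/V² = 46.0 + (0.03381)(4.96)²/(4.544)² = 46.040 atm
V − nb = 4.544 − (4.96)(0.02362) = 4.4268 L
T = (46.040)(4.4268)/((4.96)(0.08206)) = 500.7 K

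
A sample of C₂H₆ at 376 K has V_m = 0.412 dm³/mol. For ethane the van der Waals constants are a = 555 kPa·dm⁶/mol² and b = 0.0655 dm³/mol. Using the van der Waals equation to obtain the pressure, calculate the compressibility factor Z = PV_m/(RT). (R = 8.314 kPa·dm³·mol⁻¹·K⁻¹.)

Z ≈ 0.7581

P = RT/(V_m − b) − a/V_m² = (8.314)(376)/(0.412 − 0.0655) − 555/(0.412)²
  = 3126.1/0.34650 − 3269.6 = 9021.9 − 3269.6 = 5752.3 kPa
Z = PV_m/(RT) = (5752.3)(0.412)/((8.314)(376)) = 2369.9/3126.1 = 0.7581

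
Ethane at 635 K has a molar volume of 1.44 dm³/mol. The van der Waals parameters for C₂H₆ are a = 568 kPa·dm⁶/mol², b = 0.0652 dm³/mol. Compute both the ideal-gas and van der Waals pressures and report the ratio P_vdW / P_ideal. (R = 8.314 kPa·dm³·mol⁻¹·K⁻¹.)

P_vdW / P_ideal ≈ 0.9727

Ideal: P_ideal = RT/V_m = (8.314)(635)/1.44 = 3666.24 kPa
vdW: P = RT/(V_m − b) − a/V_m² = 5279.39/1.37480 − 568/2.07360 = 3840.11 − 273.920 = 3566.19 kPa
Ratio = 3566.19/3666.24 = 0.9727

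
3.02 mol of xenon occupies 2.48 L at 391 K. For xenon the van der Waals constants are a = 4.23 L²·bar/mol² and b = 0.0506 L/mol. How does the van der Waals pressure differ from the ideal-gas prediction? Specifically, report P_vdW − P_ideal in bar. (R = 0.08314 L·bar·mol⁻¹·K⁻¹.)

ΔP ≈ -3.673 bar

Ideal: P_ideal = nRT/V = (3.02)(0.08314)(391)/2.48 = 39.5860 bar
vdW: P = nRT/(V − nb) − a n²/V² = 98.1734/2.32719 − 38.5793/6.15040 = 42.1854 − 6.27265 = 35.9128 bar
ΔP = 35.9128 − 39.5860 = -3.673 bar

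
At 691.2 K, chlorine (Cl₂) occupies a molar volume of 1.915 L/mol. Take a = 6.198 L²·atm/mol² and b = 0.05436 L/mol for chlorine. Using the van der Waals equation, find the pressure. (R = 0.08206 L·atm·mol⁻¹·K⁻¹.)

P = RT/(V_m − b) − a/V_m²
RT/(V_m − b) = (0.08206)(691.2)/(1.915 − 0.05436) = 56.720/1.8606 = 30.485 atm
a/V_m² = 6.198/(1.915)² = 1.6901 atm
P = 30.485 − 1.6901 = 28.79 atm

P ≈ 28.79 atm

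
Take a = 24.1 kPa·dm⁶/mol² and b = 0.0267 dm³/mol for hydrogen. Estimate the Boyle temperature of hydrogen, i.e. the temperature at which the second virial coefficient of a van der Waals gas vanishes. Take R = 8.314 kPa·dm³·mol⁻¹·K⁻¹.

T_B ≈ 108.6 K

For a van der Waals gas the second virial coefficient B₂ = b − a/(RT) vanishes at T_B = a/(Rb).
T_B = 24.1/(8.314×0.0267) = 24.1/0.22198 = 108.6 K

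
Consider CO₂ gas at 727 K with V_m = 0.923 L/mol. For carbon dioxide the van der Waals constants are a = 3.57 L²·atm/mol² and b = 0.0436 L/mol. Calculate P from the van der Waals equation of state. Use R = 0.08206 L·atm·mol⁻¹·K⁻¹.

P ≈ 63.65 atm

P = RT/(V_m − b) − a/V_m²
RT/(V_m − b) = (0.08206)(727)/(0.923 − 0.0436) = 59.658/0.87940 = 67.839 atm
a/V_m² = 3.57/(0.923)² = 4.1905 atm
P = 67.839 − 4.1905 = 63.65 atm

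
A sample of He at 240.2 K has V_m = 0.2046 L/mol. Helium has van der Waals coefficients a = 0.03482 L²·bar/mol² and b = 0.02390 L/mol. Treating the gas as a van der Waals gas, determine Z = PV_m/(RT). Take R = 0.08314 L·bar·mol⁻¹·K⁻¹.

Z ≈ 1.124

P = RT/(V_m − b) − a/V_m² = (0.08314)(240.2)/(0.2046 − 0.02390) − 0.03482/(0.2046)²
  = 19.970/0.18070 − 0.83180 = 110.51 − 0.83180 = 109.68 bar
Z = PV_m/(RT) = (109.68)(0.2046)/((0.08314)(240.2)) = 22.441/19.970 = 1.124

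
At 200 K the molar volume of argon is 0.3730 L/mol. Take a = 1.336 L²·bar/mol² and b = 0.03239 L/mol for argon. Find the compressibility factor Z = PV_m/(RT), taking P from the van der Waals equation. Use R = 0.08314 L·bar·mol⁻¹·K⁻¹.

P = RT/(V_m − b) − a/V_m² = (0.08314)(200)/(0.3730 − 0.03239) − 1.336/(0.3730)²
  = 16.628/0.34061 − 9.6026 = 48.818 − 9.6026 = 39.215 bar
Z = PV_m/(RT) = (39.215)(0.3730)/((0.08314)(200)) = 14.627/16.628 = 0.8797

Z ≈ 0.8797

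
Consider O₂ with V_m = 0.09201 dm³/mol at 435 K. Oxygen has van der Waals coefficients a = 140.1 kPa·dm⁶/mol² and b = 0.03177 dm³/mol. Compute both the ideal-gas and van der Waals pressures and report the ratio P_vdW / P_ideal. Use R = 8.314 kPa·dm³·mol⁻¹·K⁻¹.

P_vdW / P_ideal ≈ 1.106

Ideal: P_ideal = RT/V_m = (8.314)(435)/0.09201 = 39306.5 kPa
vdW: P = RT/(V_m − b) − a/V_m² = 3616.59/0.0602400 − 140.1/0.00846584 = 60036.4 − 16548.9 = 43487.5 kPa
Ratio = 43487.5/39306.5 = 1.106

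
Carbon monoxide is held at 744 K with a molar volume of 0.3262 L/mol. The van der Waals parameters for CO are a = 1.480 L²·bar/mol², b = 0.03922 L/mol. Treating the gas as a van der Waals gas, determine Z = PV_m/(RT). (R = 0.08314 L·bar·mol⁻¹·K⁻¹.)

P = RT/(V_m − b) − a/V_m² = (0.08314)(744)/(0.3262 − 0.03922) − 1.480/(0.3262)²
  = 61.856/0.28698 − 13.909 = 215.54 − 13.909 = 201.63 bar
Z = PV_m/(RT) = (201.63)(0.3262)/((0.08314)(744)) = 65.772/61.856 = 1.063

Z ≈ 1.063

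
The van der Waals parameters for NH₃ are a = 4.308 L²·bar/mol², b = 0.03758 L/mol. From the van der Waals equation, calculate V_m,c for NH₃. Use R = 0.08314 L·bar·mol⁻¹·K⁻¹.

V_m,c ≈ 0.1127 L/mol

For a van der Waals gas, V_m,c = 3b.
V_m,c = 3×0.03758 = 0.1127 L/mol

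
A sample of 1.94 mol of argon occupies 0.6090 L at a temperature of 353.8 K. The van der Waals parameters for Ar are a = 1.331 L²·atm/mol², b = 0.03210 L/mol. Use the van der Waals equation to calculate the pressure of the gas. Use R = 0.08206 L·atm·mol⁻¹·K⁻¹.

P = nRT/(V − nb) − a n²/V²
nRT/(V − nb) = (1.94)(0.08206)(353.8)/(0.6090 − 1.94×0.03210) = 56.324/0.54673 = 103.02 atm
a n²/V² = (1.331)(1.94)²/(0.6090)² = 13.507 atm
P = 103.02 − 13.507 = 89.51 atm

P ≈ 89.51 atm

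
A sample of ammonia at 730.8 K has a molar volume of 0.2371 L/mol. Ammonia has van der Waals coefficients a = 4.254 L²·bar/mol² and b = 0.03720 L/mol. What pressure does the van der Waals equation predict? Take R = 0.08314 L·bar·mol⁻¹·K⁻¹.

P = RT/(V_m − b) − a/V_m²
RT/(V_m − b) = (0.08314)(730.8)/(0.2371 − 0.03720) = 60.759/0.19990 = 303.95 bar
a/V_m² = 4.254/(0.2371)² = 75.672 bar
P = 303.95 − 75.672 = 228.3 bar

P ≈ 228.3 bar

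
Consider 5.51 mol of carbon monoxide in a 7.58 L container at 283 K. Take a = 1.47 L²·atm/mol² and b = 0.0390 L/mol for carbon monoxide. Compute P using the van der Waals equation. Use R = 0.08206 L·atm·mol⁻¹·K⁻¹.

P ≈ 16.60 atm

P = nRT/(V − nb) − a n²/V²
nRT/(V − nb) = (5.51)(0.08206)(283)/(7.58 − 5.51×0.0390) = 127.96/7.3651 = 17.374 atm
a n²/V² = (1.47)(5.51)²/(7.58)² = 0.77675 atm
P = 17.374 − 0.77675 = 16.60 atm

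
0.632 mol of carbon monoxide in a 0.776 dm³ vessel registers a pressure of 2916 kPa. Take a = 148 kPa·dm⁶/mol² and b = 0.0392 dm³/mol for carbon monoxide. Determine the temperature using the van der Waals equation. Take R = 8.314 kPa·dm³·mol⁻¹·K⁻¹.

T = (P + a n²/V²)(V − nb)/(nR)
P + a n²/V² = 2916 + (148)(0.632)²/(0.776)² = 3014.2 kPa
V − nb = 0.776 − (0.632)(0.0392) = 0.75123 dm³
T = (3014.2)(0.75123)/((0.632)(8.314)) = 430.9 K

T ≈ 430.9 K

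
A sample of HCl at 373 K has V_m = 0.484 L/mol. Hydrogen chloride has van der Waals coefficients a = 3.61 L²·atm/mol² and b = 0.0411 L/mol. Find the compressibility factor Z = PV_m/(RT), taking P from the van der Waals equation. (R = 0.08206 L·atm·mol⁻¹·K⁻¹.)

Z ≈ 0.8491

P = RT/(V_m − b) − a/V_m² = (0.08206)(373)/(0.484 − 0.0411) − 3.61/(0.484)²
  = 30.608/0.44290 − 15.410 = 69.108 − 15.410 = 53.698 atm
Z = PV_m/(RT) = (53.698)(0.484)/((0.08206)(373)) = 25.990/30.608 = 0.8491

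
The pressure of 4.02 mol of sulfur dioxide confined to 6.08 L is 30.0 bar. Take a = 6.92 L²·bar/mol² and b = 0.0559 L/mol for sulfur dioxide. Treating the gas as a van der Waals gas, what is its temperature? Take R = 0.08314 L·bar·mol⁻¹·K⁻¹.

T ≈ 578.6 K

T = (P + a n²/V²)(V − nb)/(nR)
P + a n²/V² = 30.0 + (6.92)(4.02)²/(6.08)² = 33.025 bar
V − nb = 6.08 − (4.02)(0.0559) = 5.8553 L
T = (33.025)(5.8553)/((4.02)(0.08314)) = 578.6 K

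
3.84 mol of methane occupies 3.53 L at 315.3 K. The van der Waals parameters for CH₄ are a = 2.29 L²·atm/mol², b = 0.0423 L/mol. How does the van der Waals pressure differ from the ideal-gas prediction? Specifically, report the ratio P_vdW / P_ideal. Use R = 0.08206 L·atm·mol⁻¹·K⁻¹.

P_vdW / P_ideal ≈ 0.9520

Ideal: P_ideal = nRT/V = (3.84)(0.08206)(315.3)/3.53 = 28.1457 atm
vdW: P = nRT/(V − nb) − a n²/V² = 99.3543/3.36757 − 33.7674/12.4609 = 29.5033 − 2.70987 = 26.7934 atm
Ratio = 26.7934/28.1457 = 0.9520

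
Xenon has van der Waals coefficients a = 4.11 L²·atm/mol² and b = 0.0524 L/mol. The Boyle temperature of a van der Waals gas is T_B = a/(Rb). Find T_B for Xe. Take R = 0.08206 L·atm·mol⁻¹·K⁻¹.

T_B ≈ 955.8 K

For a van der Waals gas the second virial coefficient B₂ = b − a/(RT) vanishes at T_B = a/(Rb).
T_B = 4.11/(0.08206×0.0524) = 4.11/0.0042999 = 955.8 K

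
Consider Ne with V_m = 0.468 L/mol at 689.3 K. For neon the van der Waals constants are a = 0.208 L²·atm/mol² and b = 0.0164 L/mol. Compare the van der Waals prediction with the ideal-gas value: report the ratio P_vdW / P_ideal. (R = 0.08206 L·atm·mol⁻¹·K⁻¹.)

Ideal: P_ideal = RT/V_m = (0.08206)(689.3)/0.468 = 120.863 atm
vdW: P = RT/(V_m − b) − a/V_m² = 56.5640/0.451600 − 0.208/0.219024 = 125.252 − 0.949668 = 124.302 atm
Ratio = 124.302/120.863 = 1.028

P_vdW / P_ideal ≈ 1.028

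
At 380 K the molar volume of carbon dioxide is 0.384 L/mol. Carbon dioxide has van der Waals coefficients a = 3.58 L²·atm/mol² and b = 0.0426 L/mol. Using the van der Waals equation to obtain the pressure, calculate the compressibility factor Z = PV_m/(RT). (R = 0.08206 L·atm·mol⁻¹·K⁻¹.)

Z ≈ 0.8258

P = RT/(V_m − b) − a/V_m² = (0.08206)(380)/(0.384 − 0.0426) − 3.58/(0.384)²
  = 31.183/0.34140 − 24.278 = 91.339 − 24.278 = 67.061 atm
Z = PV_m/(RT) = (67.061)(0.384)/((0.08206)(380)) = 25.751/31.183 = 0.8258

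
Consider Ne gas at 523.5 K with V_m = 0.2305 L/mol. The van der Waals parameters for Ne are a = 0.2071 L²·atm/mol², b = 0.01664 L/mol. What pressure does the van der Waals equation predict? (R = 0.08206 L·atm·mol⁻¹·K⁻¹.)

P ≈ 197.0 atm

P = RT/(V_m − b) − a/V_m²
RT/(V_m − b) = (0.08206)(523.5)/(0.2305 − 0.01664) = 42.958/0.21386 = 200.87 atm
a/V_m² = 0.2071/(0.2305)² = 3.8980 atm
P = 200.87 − 3.8980 = 197.0 atm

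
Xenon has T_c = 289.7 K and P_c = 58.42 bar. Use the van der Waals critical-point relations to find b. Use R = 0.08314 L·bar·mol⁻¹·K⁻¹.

b ≈ 0.05154 L/mol

From T_c = 8a/(27Rb) and P_c = a/(27b²): b = R T_c/(8 P_c).
b = (0.08314)(289.7)/(8×58.42) = 24.086/467.36 = 0.05154 L/mol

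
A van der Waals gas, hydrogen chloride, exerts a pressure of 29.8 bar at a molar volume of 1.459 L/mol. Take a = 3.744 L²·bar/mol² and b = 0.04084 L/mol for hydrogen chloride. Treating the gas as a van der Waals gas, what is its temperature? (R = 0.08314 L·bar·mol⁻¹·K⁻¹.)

T ≈ 538.3 K

T = (P + a/V_m²)(V_m − b)/R
P + a/V_m² = 29.8 + 3.744/(1.459)² = 31.559 bar
V_m − b = 1.459 − 0.04084 = 1.4182 L/mol
T = (31.559)(1.4182)/0.08314 = 538.3 K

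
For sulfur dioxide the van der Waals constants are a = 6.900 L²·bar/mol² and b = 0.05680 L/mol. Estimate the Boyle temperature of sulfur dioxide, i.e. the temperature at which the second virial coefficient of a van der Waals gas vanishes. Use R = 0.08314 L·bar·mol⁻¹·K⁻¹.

For a van der Waals gas the second virial coefficient B₂ = b − a/(RT) vanishes at T_B = a/(Rb).
T_B = 6.900/(0.08314×0.05680) = 6.900/0.0047224 = 1461 K

T_B ≈ 1461 K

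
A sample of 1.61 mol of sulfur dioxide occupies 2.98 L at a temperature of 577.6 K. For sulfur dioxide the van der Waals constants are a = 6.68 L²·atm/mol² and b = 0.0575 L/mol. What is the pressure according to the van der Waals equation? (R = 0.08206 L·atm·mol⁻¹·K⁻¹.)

P = nRT/(V − nb) − a n²/V²
nRT/(V − nb) = (1.61)(0.08206)(577.6)/(2.98 − 1.61×0.0575) = 76.311/2.8874 = 26.429 atm
a n²/V² = (6.68)(1.61)²/(2.98)² = 1.9498 atm
P = 26.429 − 1.9498 = 24.48 atm

P ≈ 24.48 atm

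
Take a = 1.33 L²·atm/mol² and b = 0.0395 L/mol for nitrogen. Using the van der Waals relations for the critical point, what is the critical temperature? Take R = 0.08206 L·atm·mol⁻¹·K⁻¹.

For a van der Waals gas, T_c = 8a/(27Rb).
T_c = 8×1.33/(27×0.08206×0.0395) = 10.640/0.087517 = 121.6 K

T_c ≈ 121.6 K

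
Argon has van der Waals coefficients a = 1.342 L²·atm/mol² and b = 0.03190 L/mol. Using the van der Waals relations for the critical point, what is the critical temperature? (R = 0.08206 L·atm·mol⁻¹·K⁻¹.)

For a van der Waals gas, T_c = 8a/(27Rb).
T_c = 8×1.342/(27×0.08206×0.03190) = 10.736/0.070678 = 151.9 K

T_c ≈ 151.9 K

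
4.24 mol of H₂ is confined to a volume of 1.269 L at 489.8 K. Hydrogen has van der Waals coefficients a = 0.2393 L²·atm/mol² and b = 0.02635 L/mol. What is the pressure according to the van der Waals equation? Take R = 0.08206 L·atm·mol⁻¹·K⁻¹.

P ≈ 144.6 atm

P = nRT/(V − nb) − a n²/V²
nRT/(V − nb) = (4.24)(0.08206)(489.8)/(1.269 − 4.24×0.02635) = 170.42/1.1573 = 147.26 atm
a n²/V² = (0.2393)(4.24)²/(1.269)² = 2.6715 atm
P = 147.26 − 2.6715 = 144.6 atm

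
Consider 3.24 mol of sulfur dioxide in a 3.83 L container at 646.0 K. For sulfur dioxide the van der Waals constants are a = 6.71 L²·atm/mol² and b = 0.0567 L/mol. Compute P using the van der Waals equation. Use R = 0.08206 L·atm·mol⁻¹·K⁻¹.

P ≈ 42.30 atm

P = nRT/(V − nb) − a n²/V²
nRT/(V − nb) = (3.24)(0.08206)(646.0)/(3.83 − 3.24×0.0567) = 171.75/3.6463 = 47.103 atm
a n²/V² = (6.71)(3.24)²/(3.83)² = 4.8019 atm
P = 47.103 − 4.8019 = 42.30 atm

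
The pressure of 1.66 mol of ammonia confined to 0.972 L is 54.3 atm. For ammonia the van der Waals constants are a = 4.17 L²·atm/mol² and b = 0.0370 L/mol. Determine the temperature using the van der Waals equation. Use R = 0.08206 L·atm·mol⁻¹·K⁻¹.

T ≈ 444.3 K

T = (P + a n²/V²)(V − nb)/(nR)
P + a n²/V² = 54.3 + (4.17)(1.66)²/(0.972)² = 66.462 atm
V − nb = 0.972 − (1.66)(0.0370) = 0.91058 L
T = (66.462)(0.91058)/((1.66)(0.08206)) = 444.3 K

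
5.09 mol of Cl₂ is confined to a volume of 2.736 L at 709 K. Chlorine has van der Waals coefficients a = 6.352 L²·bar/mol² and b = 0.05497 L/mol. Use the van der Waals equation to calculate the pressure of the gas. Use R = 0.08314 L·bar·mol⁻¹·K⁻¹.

P = nRT/(V − nb) − a n²/V²
nRT/(V − nb) = (5.09)(0.08314)(709)/(2.736 − 5.09×0.05497) = 300.04/2.4562 = 122.16 bar
a n²/V² = (6.352)(5.09)²/(2.736)² = 21.984 bar
P = 122.16 − 21.984 = 100.2 bar

P ≈ 100.2 bar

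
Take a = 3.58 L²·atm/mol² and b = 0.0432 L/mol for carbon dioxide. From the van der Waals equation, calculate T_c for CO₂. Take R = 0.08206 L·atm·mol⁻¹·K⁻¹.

T_c ≈ 299.2 K

For a van der Waals gas, T_c = 8a/(27Rb).
T_c = 8×3.58/(27×0.08206×0.0432) = 28.640/0.095715 = 299.2 K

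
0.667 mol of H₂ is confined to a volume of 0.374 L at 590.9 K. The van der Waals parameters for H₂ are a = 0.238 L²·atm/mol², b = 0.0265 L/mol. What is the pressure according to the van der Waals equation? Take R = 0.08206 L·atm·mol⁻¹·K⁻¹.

P ≈ 90.01 atm

P = nRT/(V − nb) − a n²/V²
nRT/(V − nb) = (0.667)(0.08206)(590.9)/(0.374 − 0.667×0.0265) = 32.342/0.35632 = 90.767 atm
a n²/V² = (0.238)(0.667)²/(0.374)² = 0.75698 atm
P = 90.767 − 0.75698 = 90.01 atm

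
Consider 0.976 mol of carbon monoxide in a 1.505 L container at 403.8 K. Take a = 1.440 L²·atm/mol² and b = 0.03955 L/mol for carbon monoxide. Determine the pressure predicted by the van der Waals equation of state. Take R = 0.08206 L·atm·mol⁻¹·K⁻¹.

P ≈ 21.45 atm

P = nRT/(V − nb) − a n²/V²
nRT/(V − nb) = (0.976)(0.08206)(403.8)/(1.505 − 0.976×0.03955) = 32.341/1.4664 = 22.055 atm
a n²/V² = (1.440)(0.976)²/(1.505)² = 0.60560 atm
P = 22.055 − 0.60560 = 21.45 atm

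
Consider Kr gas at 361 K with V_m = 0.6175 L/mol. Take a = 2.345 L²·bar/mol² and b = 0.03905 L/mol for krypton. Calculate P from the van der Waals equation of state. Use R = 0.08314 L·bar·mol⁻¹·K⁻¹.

P = RT/(V_m − b) − a/V_m²
RT/(V_m − b) = (0.08314)(361)/(0.6175 − 0.03905) = 30.014/0.57845 = 51.887 bar
a/V_m² = 2.345/(0.6175)² = 6.1499 bar
P = 51.887 − 6.1499 = 45.74 bar

P ≈ 45.74 bar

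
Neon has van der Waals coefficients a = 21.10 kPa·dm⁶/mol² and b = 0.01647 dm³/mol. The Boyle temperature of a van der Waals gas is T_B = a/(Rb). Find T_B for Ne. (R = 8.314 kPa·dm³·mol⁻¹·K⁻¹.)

T_B ≈ 154.1 K

For a van der Waals gas the second virial coefficient B₂ = b − a/(RT) vanishes at T_B = a/(Rb).
T_B = 21.10/(8.314×0.01647) = 21.10/0.13693 = 154.1 K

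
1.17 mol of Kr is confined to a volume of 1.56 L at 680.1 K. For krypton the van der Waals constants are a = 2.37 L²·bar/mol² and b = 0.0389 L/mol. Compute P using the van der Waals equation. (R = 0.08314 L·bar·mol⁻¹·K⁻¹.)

P = nRT/(V − nb) − a n²/V²
nRT/(V − nb) = (1.17)(0.08314)(680.1)/(1.56 − 1.17×0.0389) = 66.156/1.5145 = 43.682 bar
a n²/V² = (2.37)(1.17)²/(1.56)² = 1.3331 bar
P = 43.682 − 1.3331 = 42.35 bar

P ≈ 42.35 bar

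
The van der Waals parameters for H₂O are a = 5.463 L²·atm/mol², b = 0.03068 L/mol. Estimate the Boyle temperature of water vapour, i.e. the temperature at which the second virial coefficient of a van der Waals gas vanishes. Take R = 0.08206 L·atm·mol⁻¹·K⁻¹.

For a van der Waals gas the second virial coefficient B₂ = b − a/(RT) vanishes at T_B = a/(Rb).
T_B = 5.463/(0.08206×0.03068) = 5.463/0.0025176 = 2170 K

T_B ≈ 2170 K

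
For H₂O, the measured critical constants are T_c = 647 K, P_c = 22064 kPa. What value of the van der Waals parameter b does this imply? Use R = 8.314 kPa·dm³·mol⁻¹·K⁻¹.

b ≈ 0.03047 dm³/mol

From T_c = 8a/(27Rb) and P_c = a/(27b²): b = R T_c/(8 P_c).
b = (8.314)(647)/(8×22064) = 5379.2/176512 = 0.03047 dm³/mol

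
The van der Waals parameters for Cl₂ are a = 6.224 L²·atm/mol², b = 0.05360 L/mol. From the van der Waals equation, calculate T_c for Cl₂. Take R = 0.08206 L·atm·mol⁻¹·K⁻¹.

T_c ≈ 419.3 K

For a van der Waals gas, T_c = 8a/(27Rb).
T_c = 8×6.224/(27×0.08206×0.05360) = 49.792/0.11876 = 419.3 K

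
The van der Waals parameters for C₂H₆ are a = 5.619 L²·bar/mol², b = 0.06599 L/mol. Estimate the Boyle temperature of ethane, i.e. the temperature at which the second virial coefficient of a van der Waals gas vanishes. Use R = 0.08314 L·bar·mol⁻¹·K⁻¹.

T_B ≈ 1024 K

For a van der Waals gas the second virial coefficient B₂ = b − a/(RT) vanishes at T_B = a/(Rb).
T_B = 5.619/(0.08314×0.06599) = 5.619/0.0054864 = 1024 K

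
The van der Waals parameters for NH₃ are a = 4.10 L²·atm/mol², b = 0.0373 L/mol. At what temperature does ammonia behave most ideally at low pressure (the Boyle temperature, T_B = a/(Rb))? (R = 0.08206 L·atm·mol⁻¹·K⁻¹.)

For a van der Waals gas the second virial coefficient B₂ = b − a/(RT) vanishes at T_B = a/(Rb).
T_B = 4.10/(0.08206×0.0373) = 4.10/0.0030608 = 1340 K

T_B ≈ 1340 K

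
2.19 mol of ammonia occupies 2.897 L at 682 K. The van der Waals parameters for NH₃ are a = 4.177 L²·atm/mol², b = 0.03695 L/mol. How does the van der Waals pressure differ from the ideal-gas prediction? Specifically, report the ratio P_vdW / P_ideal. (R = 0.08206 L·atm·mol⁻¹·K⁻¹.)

P_vdW / P_ideal ≈ 0.9723

Ideal: P_ideal = nRT/V = (2.19)(0.08206)(682)/2.897 = 42.3069 atm
vdW: P = nRT/(V − nb) − a n²/V² = 122.563/2.81608 − 20.0333/8.39261 = 43.5226 − 2.38702 = 41.1356 atm
Ratio = 41.1356/42.3069 = 0.9723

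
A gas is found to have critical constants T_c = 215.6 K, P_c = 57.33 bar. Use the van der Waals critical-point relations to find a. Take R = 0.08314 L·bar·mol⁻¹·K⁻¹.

a ≈ 2.364 L²·bar/mol²

From T_c = 8a/(27Rb) and P_c = a/(27b²): a = 27 R² T_c²/(64 P_c).
a = 27×(0.08314)²×(215.6)²/(64×57.33) = 8675.2/3669.1 = 2.364 L²·bar/mol²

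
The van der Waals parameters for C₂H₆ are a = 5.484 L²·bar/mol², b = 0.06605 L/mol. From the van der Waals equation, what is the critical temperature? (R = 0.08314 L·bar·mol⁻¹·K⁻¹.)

For a van der Waals gas, T_c = 8a/(27Rb).
T_c = 8×5.484/(27×0.08314×0.06605) = 43.872/0.14827 = 295.9 K

T_c ≈ 295.9 K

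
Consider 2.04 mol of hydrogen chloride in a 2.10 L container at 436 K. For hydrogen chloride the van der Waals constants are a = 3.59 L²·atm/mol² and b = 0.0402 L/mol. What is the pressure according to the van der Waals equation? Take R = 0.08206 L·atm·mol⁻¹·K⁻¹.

P ≈ 32.78 atm

P = nRT/(V − nb) − a n²/V²
nRT/(V − nb) = (2.04)(0.08206)(436)/(2.10 − 2.04×0.0402) = 72.987/2.0180 = 36.168 atm
a n²/V² = (3.59)(2.04)²/(2.10)² = 3.3878 atm
P = 36.168 − 3.3878 = 32.78 atm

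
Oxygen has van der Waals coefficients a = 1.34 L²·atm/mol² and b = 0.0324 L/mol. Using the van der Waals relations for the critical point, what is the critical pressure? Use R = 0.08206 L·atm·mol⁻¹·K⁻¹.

P_c ≈ 47.28 atm

For a van der Waals gas, P_c = a/(27b²).
P_c = 1.34/(27×(0.0324)²) = 1.34/0.028344 = 47.28 atm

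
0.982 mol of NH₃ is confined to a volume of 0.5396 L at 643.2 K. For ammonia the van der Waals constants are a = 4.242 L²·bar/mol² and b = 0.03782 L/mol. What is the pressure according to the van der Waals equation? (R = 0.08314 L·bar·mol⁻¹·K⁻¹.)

P ≈ 90.46 bar

P = nRT/(V − nb) − a n²/V²
nRT/(V − nb) = (0.982)(0.08314)(643.2)/(0.5396 − 0.982×0.03782) = 52.513/0.50246 = 104.51 bar
a n²/V² = (4.242)(0.982)²/(0.5396)² = 14.049 bar
P = 104.51 − 14.049 = 90.46 bar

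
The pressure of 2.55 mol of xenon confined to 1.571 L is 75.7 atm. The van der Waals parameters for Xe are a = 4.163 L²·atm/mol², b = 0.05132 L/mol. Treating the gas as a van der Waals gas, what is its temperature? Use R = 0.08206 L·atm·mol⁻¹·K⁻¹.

T = (P + a n²/V²)(V − nb)/(nR)
P + a n²/V² = 75.7 + (4.163)(2.55)²/(1.571)² = 86.668 atm
V − nb = 1.571 − (2.55)(0.05132) = 1.4401 L
T = (86.668)(1.4401)/((2.55)(0.08206)) = 596.5 K

T ≈ 596.5 K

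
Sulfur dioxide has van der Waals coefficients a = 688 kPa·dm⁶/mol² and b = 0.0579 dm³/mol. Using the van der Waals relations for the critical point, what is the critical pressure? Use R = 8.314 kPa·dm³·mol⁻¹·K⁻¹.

P_c ≈ 7601 kPa

For a van der Waals gas, P_c = a/(27b²).
P_c = 688/(27×(0.0579)²) = 688/0.090515 = 7601 kPa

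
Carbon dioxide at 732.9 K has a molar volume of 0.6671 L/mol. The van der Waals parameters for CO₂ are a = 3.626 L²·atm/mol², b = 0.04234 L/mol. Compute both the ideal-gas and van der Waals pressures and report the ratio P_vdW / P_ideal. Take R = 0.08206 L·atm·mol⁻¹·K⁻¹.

Ideal: P_ideal = RT/V_m = (0.08206)(732.9)/0.6671 = 90.1541 atm
vdW: P = RT/(V_m − b) − a/V_m² = 60.1418/0.624760 − 3.626/0.445022 = 96.2638 − 8.14791 = 88.1159 atm
Ratio = 88.1159/90.1541 = 0.9774

P_vdW / P_ideal ≈ 0.9774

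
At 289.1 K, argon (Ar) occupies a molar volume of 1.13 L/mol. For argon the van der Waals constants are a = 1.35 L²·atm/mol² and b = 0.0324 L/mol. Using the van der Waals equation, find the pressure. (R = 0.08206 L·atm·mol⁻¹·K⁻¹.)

P ≈ 20.56 atm

P = RT/(V_m − b) − a/V_m²
RT/(V_m − b) = (0.08206)(289.1)/(1.13 − 0.0324) = 23.724/1.0976 = 21.614 atm
a/V_m² = 1.35/(1.13)² = 1.0572 atm
P = 21.614 − 1.0572 = 20.56 atm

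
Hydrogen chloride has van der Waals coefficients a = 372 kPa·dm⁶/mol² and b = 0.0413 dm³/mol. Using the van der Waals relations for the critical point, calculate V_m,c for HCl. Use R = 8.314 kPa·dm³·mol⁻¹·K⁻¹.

V_m,c ≈ 0.1239 dm³/mol

For a van der Waals gas, V_m,c = 3b.
V_m,c = 3×0.0413 = 0.1239 dm³/mol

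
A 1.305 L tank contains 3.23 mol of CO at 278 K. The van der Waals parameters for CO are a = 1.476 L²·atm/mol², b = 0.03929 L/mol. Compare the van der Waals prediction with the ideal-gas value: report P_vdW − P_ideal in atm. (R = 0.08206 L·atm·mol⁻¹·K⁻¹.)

ΔP ≈ -2.960 atm

Ideal: P_ideal = nRT/V = (3.23)(0.08206)(278)/1.305 = 56.4636 atm
vdW: P = nRT/(V − nb) − a n²/V² = 73.6850/1.17809 − 15.3990/1.70303 = 62.5462 − 9.04212 = 53.5041 atm
ΔP = 53.5041 − 56.4636 = -2.960 atm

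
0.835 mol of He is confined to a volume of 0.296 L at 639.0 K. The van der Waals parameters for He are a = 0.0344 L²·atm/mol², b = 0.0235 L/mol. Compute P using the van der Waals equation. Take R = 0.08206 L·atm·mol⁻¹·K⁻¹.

P = nRT/(V − nb) − a n²/V²
nRT/(V − nb) = (0.835)(0.08206)(639.0)/(0.296 − 0.835×0.0235) = 43.784/0.27638 = 158.42 atm
a n²/V² = (0.0344)(0.835)²/(0.296)² = 0.27375 atm
P = 158.42 − 0.27375 = 158.1 atm

P ≈ 158.1 atm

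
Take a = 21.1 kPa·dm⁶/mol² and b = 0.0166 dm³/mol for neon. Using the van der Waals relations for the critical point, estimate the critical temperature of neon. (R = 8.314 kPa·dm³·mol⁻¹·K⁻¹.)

T_c ≈ 45.30 K

For a van der Waals gas, T_c = 8a/(27Rb).
T_c = 8×21.1/(27×8.314×0.0166) = 168.80/3.7263 = 45.30 K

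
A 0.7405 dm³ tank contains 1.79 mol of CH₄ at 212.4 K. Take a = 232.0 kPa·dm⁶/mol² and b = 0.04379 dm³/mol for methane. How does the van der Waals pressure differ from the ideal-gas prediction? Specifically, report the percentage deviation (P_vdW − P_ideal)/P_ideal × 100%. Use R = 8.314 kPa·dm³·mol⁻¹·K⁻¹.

Ideal: P_ideal = nRT/V = (1.79)(8.314)(212.4)/0.7405 = 4268.67 kPa
vdW: P = nRT/(V − nb) − a n²/V² = 3160.95/0.662116 − 743.351/0.548340 = 4774.01 − 1355.64 = 3418.37 kPa
% deviation = (3418.37 − 4268.67)/4268.67 × 100% = -19.92%

-19.92 %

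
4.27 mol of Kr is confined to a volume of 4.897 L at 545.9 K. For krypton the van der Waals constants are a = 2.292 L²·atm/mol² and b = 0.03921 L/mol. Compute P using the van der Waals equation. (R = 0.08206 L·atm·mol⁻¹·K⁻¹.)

P ≈ 38.70 atm

P = nRT/(V − nb) − a n²/V²
nRT/(V − nb) = (4.27)(0.08206)(545.9)/(4.897 − 4.27×0.03921) = 191.28/4.7296 = 40.443 atm
a n²/V² = (2.292)(4.27)²/(4.897)² = 1.7426 atm
P = 40.443 − 1.7426 = 38.70 atm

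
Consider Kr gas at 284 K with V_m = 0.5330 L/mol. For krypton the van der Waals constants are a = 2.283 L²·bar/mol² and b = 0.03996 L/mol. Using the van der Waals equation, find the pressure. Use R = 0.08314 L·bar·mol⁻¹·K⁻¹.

P ≈ 39.85 bar

P = RT/(V_m − b) − a/V_m²
RT/(V_m − b) = (0.08314)(284)/(0.5330 − 0.03996) = 23.612/0.49304 = 47.891 bar
a/V_m² = 2.283/(0.5330)² = 8.0362 bar
P = 47.891 − 8.0362 = 39.85 bar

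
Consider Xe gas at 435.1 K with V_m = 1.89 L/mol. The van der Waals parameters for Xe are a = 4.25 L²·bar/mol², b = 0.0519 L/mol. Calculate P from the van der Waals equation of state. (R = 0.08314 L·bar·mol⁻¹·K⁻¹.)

P ≈ 18.49 bar

P = RT/(V_m − b) − a/V_m²
RT/(V_m − b) = (0.08314)(435.1)/(1.89 − 0.0519) = 36.174/1.8381 = 19.680 bar
a/V_m² = 4.25/(1.89)² = 1.1898 bar
P = 19.680 − 1.1898 = 18.49 bar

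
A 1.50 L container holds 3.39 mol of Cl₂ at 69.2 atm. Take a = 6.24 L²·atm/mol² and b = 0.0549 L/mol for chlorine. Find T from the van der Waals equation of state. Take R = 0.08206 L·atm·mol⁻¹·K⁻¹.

T ≈ 477.4 K

T = (P + a n²/V²)(V − nb)/(nR)
P + a n²/V² = 69.2 + (6.24)(3.39)²/(1.50)² = 101.07 atm
V − nb = 1.50 − (3.39)(0.0549) = 1.3139 L
T = (101.07)(1.3139)/((3.39)(0.08206)) = 477.4 K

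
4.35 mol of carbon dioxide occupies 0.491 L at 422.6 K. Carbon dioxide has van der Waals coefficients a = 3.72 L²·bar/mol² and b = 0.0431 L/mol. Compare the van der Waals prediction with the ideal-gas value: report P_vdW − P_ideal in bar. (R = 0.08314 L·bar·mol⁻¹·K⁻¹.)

Ideal: P_ideal = nRT/V = (4.35)(0.08314)(422.6)/0.491 = 311.277 bar
vdW: P = nRT/(V − nb) − a n²/V² = 152.837/0.303515 − 70.3917/0.241081 = 503.557 − 291.984 = 211.573 bar
ΔP = 211.573 − 311.277 = -99.70 bar

ΔP ≈ -99.70 bar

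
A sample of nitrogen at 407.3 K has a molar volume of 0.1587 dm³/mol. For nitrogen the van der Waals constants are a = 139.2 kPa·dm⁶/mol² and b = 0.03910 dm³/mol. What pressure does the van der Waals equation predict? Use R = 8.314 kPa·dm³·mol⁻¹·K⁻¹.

P ≈ 22787 kPa

P = RT/(V_m − b) − a/V_m²
RT/(V_m − b) = (8.314)(407.3)/(0.1587 − 0.03910) = 3386.3/0.11960 = 28314 kPa
a/V_m² = 139.2/(0.1587)² = 5526.9 kPa
P = 28314 − 5526.9 = 22787 kPa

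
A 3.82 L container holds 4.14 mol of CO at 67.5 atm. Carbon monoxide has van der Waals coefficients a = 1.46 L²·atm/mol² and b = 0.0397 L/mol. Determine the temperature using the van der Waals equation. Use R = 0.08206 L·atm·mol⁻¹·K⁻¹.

T = (P + a n²/V²)(V − nb)/(nR)
P + a n²/V² = 67.5 + (1.46)(4.14)²/(3.82)² = 69.215 atm
V − nb = 3.82 − (4.14)(0.0397) = 3.6556 L
T = (69.215)(3.6556)/((4.14)(0.08206)) = 744.8 K

T ≈ 744.8 K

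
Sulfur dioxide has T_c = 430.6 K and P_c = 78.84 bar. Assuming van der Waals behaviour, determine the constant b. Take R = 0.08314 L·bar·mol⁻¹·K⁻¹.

From T_c = 8a/(27Rb) and P_c = a/(27b²): b = R T_c/(8 P_c).
b = (0.08314)(430.6)/(8×78.84) = 35.800/630.72 = 0.05676 L/mol

b ≈ 0.05676 L/mol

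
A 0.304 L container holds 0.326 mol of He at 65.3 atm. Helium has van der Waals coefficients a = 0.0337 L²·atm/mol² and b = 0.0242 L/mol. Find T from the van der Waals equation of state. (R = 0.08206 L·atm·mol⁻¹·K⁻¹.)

T ≈ 723.2 K

T = (P + a n²/V²)(V − nb)/(nR)
P + a n²/V² = 65.3 + (0.0337)(0.326)²/(0.304)² = 65.339 atm
V − nb = 0.304 − (0.326)(0.0242) = 0.29611 L
T = (65.339)(0.29611)/((0.326)(0.08206)) = 723.2 K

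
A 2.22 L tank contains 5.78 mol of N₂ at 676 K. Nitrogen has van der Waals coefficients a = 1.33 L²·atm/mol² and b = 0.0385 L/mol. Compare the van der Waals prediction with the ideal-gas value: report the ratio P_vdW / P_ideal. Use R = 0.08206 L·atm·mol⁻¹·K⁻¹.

Ideal: P_ideal = nRT/V = (5.78)(0.08206)(676)/2.22 = 144.429 atm
vdW: P = nRT/(V − nb) − a n²/V² = 320.631/1.99747 − 44.4332/4.92840 = 160.519 − 9.01575 = 151.503 atm
Ratio = 151.503/144.429 = 1.049

P_vdW / P_ideal ≈ 1.049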